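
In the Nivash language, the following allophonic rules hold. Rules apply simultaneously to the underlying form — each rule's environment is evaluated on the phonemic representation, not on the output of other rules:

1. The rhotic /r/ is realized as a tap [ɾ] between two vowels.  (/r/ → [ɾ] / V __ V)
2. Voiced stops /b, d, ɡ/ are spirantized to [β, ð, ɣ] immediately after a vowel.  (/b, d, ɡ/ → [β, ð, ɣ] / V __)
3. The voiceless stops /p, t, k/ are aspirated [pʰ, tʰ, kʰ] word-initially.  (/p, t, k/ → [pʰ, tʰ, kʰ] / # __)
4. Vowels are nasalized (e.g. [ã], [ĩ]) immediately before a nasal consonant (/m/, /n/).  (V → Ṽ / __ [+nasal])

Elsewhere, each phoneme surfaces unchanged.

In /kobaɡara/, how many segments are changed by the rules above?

Segments that undergo a rule: /k/ → [kʰ] (rule 3); /b/ → [β] (rule 2); /ɡ/ → [ɣ] (rule 2); /r/ → [ɾ] (rule 1).
All other segments surface unchanged.

4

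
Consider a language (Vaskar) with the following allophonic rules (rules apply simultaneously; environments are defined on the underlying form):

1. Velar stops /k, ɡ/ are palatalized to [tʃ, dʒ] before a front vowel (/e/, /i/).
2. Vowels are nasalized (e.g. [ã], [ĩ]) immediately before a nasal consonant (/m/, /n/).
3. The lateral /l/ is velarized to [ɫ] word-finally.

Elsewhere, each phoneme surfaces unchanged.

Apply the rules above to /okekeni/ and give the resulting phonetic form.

/o/ (word-initial) is in the target of rule 2 but the environment (before a nasal consonant) is not met → [o].
Rule 1 applies to /k/ (between /o/ and /e/: before a front vowel) → [tʃ].
/e/ (between /k/ and /k/) is in the target of rule 2 but the environment (before a nasal consonant) is not met → [e].
/k/ — between /e/ and /e/, before a front vowel — surfaces as [tʃ] (rule 1).
/e/ meets the environment for rule 2 (before a nasal consonant) → [ẽ].
/i/ (word-final) fails the environment for rule 2, so it stays [i].

[otʃetʃẽni]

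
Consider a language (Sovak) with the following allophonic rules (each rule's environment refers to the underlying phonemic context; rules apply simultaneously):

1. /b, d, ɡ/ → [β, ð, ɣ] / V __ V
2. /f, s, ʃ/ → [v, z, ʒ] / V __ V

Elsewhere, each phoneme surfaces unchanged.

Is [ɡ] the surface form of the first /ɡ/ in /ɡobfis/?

/ɡ/ (word-initial) fails the environment for rule 1, so it stays [ɡ].
The actual realization is [ɡ], which matches [ɡ].

Yes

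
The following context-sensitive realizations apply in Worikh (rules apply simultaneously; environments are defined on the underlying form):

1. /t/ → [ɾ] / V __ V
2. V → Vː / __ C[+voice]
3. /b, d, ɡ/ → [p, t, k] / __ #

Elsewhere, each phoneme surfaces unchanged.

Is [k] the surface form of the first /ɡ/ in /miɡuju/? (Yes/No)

/ɡ/ (between /i/ and /u/) is in the target of rule 3 but the environment (word-finally) is not met → [ɡ].
The actual realization is [ɡ], not [k].

No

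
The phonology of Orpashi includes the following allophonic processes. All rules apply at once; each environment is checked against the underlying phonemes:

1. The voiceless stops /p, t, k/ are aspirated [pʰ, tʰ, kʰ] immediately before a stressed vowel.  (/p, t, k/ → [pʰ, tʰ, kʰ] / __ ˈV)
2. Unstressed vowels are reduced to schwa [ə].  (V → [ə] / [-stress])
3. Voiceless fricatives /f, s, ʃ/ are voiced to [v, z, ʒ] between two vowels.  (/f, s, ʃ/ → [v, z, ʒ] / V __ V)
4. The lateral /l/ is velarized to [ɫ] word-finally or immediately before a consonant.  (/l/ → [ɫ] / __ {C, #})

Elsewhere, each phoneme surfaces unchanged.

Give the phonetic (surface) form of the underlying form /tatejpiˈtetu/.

/t/ (word-initial) fails the environment for rule 1, so it stays [t].
/a/ — between /t/ and /t/, in an unstressed syllable — surfaces as [ə] (rule 2).
/t/ — between /a/ and /e/; rule 1 does not apply here → [t].
/e/ meets the environment for rule 2 (in an unstressed syllable) → [ə].
/j/ (between /e/ and /p/): no rule targets it → [j].
/p/ (between /j/ and /i/): rule 1 targets it, but not immediately before a stressed vowel → unchanged [p].
Rule 2 applies to /i/ (between /p/ and /t/: in an unstressed syllable) → [ə].
/t/ (between /i/ and /e/): immediately before a stressed vowel, so rule 1 applies → [tʰ].
/e/ (between /t/ and /t/) fails the environment for rule 2, so it stays [e].
/t/ — between /e/ and /u/; rule 1 does not apply here → [t].
/u/ — word-final, in an unstressed syllable — surfaces as [ə] (rule 2).

[tətəjpəˈtʰetə]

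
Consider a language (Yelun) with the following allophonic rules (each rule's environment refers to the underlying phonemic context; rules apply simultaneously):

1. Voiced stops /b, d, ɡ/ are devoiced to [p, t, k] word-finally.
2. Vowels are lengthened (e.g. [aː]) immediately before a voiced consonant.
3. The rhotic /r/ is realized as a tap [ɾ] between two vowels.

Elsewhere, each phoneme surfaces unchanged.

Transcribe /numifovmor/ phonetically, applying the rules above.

/n/ (word-initial) is unaffected → [n].
/u/ (between /n/ and /m/) occurs before a voiced consonant → [uː] by rule 2.
/m/ (between /u/ and /i/): no rule targets it → [m].
/i/ (between /m/ and /f/) is in the target of rule 2 but the environment (before a voiced consonant) is not met → [i].
/f/ stays [f].
Rule 2 applies to /o/ (between /f/ and /v/: before a voiced consonant) → [oː].
/v/ — not in any rule's target class → [v].
/m/ stays [m].
/o/ (between /m/ and /r/): before a voiced consonant, so rule 2 applies → [oː].
/r/ (word-final) is in the target of rule 3 but the environment (between two vowels) is not met → [r].

[nuːmifoːvmoːr]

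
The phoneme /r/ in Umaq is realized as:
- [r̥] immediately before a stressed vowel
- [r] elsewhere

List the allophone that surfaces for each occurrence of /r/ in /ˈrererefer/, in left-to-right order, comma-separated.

[r̥], [r], [r], [r]

Occurrence 1 (position 1): immediately before a stressed vowel → [r̥].
Occurrence 2 (position 3): no conditioning environment matches → elsewhere allophone [r].
Occurrence 3 (position 5): no conditioning environment matches → elsewhere allophone [r].
Occurrence 4 (position 9): no conditioning environment matches → elsewhere allophone [r].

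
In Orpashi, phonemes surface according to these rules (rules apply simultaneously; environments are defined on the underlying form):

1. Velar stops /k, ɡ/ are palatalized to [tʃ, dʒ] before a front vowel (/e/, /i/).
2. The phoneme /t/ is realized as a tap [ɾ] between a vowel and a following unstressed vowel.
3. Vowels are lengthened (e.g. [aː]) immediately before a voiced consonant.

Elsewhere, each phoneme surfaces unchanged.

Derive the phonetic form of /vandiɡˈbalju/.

[vaːndiːɡˈbaːlju]

/v/ (word-initial): no rule targets it → [v].
/a/ (between /v/ and /n/) occurs before a voiced consonant → [aː] by rule 3.
/n/ stays [n].
/d/ (between /n/ and /i/) is unaffected → [d].
/i/ (between /d/ and /ɡ/): before a voiced consonant, so rule 3 applies → [iː].
/ɡ/ (between /i/ and /b/) fails the environment for rule 1, so it stays [ɡ].
/b/ (between /ɡ/ and /a/) is unaffected → [b].
Rule 3 applies to /a/ (between /b/ and /l/: before a voiced consonant) → [aː].
/l/ (between /a/ and /j/): no rule targets it → [l].
/j/ — not in any rule's target class → [j].
/u/ (word-final): rule 3 targets it, but not before a voiced consonant → unchanged [u].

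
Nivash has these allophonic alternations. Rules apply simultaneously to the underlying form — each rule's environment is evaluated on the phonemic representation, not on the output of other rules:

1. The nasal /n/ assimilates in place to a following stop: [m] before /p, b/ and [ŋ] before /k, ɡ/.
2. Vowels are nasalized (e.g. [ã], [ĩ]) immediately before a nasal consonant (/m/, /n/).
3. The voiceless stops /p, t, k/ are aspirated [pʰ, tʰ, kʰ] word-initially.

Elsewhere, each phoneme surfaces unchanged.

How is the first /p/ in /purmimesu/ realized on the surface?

/p/ meets the environment for rule 3 (word-initially) → [pʰ].

[pʰ]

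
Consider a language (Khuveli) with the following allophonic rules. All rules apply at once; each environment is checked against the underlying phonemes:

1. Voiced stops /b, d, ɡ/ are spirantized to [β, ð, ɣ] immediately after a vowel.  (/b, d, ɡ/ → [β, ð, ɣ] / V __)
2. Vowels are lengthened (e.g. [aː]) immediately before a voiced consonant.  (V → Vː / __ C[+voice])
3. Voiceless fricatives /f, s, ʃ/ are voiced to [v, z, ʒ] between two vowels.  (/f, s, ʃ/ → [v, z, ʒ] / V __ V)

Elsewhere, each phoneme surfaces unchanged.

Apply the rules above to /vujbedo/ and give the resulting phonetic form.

[vuːjbeːðo]

/u/ meets the environment for rule 2 (before a voiced consonant) → [uː].
/b/ (between /j/ and /e/): rule 1 targets it, but not immediately after a vowel → unchanged [b].
/e/ — between /b/ and /d/, before a voiced consonant — surfaces as [eː] (rule 2).
/d/ (between /e/ and /o/): immediately after a vowel, so rule 1 applies → [ð].
/o/ — word-final; rule 2 does not apply here → [o].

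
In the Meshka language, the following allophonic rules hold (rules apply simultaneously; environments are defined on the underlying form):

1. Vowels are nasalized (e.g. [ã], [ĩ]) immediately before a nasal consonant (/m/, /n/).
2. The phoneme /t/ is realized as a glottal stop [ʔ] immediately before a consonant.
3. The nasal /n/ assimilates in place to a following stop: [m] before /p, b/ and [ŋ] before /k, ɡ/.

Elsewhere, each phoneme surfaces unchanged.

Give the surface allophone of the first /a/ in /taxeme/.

[a]

/a/ (between /t/ and /x/) fails the environment for rule 1, so it stays [a].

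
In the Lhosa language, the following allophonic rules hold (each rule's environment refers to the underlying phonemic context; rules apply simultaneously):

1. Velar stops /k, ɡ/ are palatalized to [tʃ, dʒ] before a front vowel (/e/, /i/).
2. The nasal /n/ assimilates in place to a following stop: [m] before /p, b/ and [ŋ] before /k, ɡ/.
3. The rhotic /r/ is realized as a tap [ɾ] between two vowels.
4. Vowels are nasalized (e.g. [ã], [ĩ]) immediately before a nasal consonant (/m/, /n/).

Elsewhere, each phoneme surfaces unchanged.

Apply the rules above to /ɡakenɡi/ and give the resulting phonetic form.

[ɡatʃẽŋdʒi]

/ɡ/ (word-initial) is in the target of rule 1 but the environment (before a front vowel) is not met → [ɡ].
/a/ (between /ɡ/ and /k/): rule 4 targets it, but not before a nasal consonant → unchanged [a].
/k/ (between /a/ and /e/): before a front vowel, so rule 1 applies → [tʃ].
/e/ — between /k/ and /n/, before a nasal consonant — surfaces as [ẽ] (rule 4).
/n/ meets the environment for rule 2 (before a labial or velar stop) → [ŋ].
/ɡ/ meets the environment for rule 1 (before a front vowel) → [dʒ].
/i/ (word-final) fails the environment for rule 4, so it stays [i].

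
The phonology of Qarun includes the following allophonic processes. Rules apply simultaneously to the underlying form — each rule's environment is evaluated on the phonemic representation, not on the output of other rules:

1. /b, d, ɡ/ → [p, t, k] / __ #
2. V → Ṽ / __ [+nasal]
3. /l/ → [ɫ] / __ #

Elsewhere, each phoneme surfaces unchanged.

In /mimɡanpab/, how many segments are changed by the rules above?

Segments that undergo a rule: /i/ → [ĩ] (rule 2); /a/ → [ã] (rule 2); /b/ → [p] (rule 1).
All other segments surface unchanged.

3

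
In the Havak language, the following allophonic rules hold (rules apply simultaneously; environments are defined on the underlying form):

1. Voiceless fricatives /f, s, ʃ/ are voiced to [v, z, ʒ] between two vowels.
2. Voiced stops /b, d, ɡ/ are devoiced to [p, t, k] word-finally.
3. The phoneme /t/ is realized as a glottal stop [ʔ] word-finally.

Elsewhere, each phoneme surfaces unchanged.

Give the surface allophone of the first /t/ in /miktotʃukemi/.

[t]

/t/ (between /k/ and /o/): rule 3 targets it, but not word-finally → unchanged [t].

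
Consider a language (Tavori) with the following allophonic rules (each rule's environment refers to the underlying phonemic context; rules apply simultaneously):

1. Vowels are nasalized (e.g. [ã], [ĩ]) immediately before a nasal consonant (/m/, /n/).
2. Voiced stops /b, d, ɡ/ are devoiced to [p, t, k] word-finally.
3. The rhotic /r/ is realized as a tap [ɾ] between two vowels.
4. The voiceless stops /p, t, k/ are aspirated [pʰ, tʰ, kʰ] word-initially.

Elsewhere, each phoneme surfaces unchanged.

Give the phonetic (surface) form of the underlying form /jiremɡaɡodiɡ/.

[jiɾẽmɡaɡodik]

/i/ — between /j/ and /r/; rule 1 does not apply here → [i].
/r/ — between /i/ and /e/, between two vowels — surfaces as [ɾ] (rule 3).
/e/ meets the environment for rule 1 (before a nasal consonant) → [ẽ].
/ɡ/ (between /m/ and /a/): rule 2 targets it, but not word-finally → unchanged [ɡ].
/a/ (between /ɡ/ and /ɡ/): rule 1 targets it, but not before a nasal consonant → unchanged [a].
/ɡ/ — between /a/ and /o/; rule 2 does not apply here → [ɡ].
/o/ (between /ɡ/ and /d/): rule 1 targets it, but not before a nasal consonant → unchanged [o].
/d/ (between /o/ and /i/) is in the target of rule 2 but the environment (word-finally) is not met → [d].
/i/ (between /d/ and /ɡ/) fails the environment for rule 1, so it stays [i].
/ɡ/ — word-final, word-finally — surfaces as [k] (rule 2).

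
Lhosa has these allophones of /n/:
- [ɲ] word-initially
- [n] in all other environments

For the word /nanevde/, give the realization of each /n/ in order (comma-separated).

[ɲ], [n]

Occurrence 1 (position 1): word-initially → [ɲ].
Occurrence 2 (position 3): no conditioning environment matches → elsewhere allophone [n].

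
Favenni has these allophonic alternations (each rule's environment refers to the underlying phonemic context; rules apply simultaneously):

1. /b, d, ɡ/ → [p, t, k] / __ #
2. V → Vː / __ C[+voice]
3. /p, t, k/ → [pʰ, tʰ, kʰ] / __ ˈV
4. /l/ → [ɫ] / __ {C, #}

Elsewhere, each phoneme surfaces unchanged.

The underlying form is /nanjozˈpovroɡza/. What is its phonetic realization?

[naːnjoːzˈpʰoːvroːɡza]

/n/ (word-initial) is unaffected → [n].
Rule 2 applies to /a/ (between /n/ and /n/: before a voiced consonant) → [aː].
/n/ — not in any rule's target class → [n].
/j/ (between /n/ and /o/): no rule targets it → [j].
/o/ meets the environment for rule 2 (before a voiced consonant) → [oː].
/z/ (between /o/ and /p/): no rule targets it → [z].
/p/ (between /z/ and /o/) occurs immediately before a stressed vowel → [pʰ] by rule 3.
/o/ meets the environment for rule 2 (before a voiced consonant) → [oː].
/v/ stays [v].
/r/ (between /v/ and /o/): no rule targets it → [r].
Rule 2 applies to /o/ (between /r/ and /ɡ/: before a voiced consonant) → [oː].
/ɡ/ — between /o/ and /z/; rule 1 does not apply here → [ɡ].
/z/ stays [z].
/a/ (word-final) fails the environment for rule 2, so it stays [a].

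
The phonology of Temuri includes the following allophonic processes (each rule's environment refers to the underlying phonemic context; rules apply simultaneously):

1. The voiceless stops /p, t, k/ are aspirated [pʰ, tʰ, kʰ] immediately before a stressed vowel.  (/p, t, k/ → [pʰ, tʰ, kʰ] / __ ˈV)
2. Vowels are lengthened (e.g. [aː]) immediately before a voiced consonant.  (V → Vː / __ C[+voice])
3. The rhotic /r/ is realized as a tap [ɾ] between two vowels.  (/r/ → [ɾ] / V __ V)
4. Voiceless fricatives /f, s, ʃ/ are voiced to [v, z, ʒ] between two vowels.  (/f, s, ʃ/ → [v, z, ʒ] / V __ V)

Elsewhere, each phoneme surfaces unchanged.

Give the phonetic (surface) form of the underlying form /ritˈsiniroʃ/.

/r/ (word-initial): rule 3 targets it, but not between two vowels → unchanged [r].
/i/ (between /r/ and /t/) is in the target of rule 2 but the environment (before a voiced consonant) is not met → [i].
/t/ — between /i/ and /s/; rule 1 does not apply here → [t].
/s/ (between /t/ and /i/) is in the target of rule 4 but the environment (between two vowels) is not met → [s].
/i/ (between /s/ and /n/) occurs before a voiced consonant → [iː] by rule 2.
/n/ (between /i/ and /i/) is unaffected → [n].
/i/ (between /n/ and /r/) occurs before a voiced consonant → [iː] by rule 2.
/r/ (between /i/ and /o/): between two vowels, so rule 3 applies → [ɾ].
/o/ (between /r/ and /ʃ/) is in the target of rule 2 but the environment (before a voiced consonant) is not met → [o].
/ʃ/ (word-final) fails the environment for rule 4, so it stays [ʃ].

[ritˈsiːniːɾoʃ]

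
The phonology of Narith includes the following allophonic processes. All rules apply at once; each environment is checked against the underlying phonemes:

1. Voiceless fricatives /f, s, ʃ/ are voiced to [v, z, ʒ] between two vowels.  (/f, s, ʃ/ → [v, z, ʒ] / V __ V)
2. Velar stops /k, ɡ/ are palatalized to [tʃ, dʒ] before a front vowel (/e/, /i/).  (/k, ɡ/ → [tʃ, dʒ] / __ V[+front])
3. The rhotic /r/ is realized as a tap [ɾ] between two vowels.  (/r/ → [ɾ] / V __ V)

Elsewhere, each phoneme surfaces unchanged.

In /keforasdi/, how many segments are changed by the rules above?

3

Segments that undergo a rule: /k/ → [tʃ] (rule 2); /f/ → [v] (rule 1); /r/ → [ɾ] (rule 3).
All other segments surface unchanged.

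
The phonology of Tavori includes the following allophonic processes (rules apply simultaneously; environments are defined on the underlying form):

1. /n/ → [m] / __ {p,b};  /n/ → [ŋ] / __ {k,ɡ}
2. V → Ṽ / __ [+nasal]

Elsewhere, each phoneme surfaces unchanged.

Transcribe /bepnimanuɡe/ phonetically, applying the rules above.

[bepnĩmãnuɡe]

/e/ (between /b/ and /p/) is in the target of rule 2 but the environment (before a nasal consonant) is not met → [e].
/n/ (between /p/ and /i/): rule 1 targets it, but not before a labial or velar stop → unchanged [n].
/i/ — between /n/ and /m/, before a nasal consonant — surfaces as [ĩ] (rule 2).
/a/ — between /m/ and /n/, before a nasal consonant — surfaces as [ã] (rule 2).
/n/ — between /a/ and /u/; rule 1 does not apply here → [n].
/u/ (between /n/ and /ɡ/): rule 2 targets it, but not before a nasal consonant → unchanged [u].
/e/ (word-final): rule 2 targets it, but not before a nasal consonant → unchanged [e].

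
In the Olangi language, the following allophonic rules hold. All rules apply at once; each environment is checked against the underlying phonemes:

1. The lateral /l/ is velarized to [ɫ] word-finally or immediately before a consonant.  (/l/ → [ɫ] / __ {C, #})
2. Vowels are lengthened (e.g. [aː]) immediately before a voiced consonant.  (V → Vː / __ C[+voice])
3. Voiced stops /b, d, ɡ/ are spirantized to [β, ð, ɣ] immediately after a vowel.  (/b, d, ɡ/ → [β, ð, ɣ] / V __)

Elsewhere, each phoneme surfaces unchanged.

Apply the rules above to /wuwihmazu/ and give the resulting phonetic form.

[wuːwihmaːzu]

/w/ — not in any rule's target class → [w].
/u/ — between /w/ and /w/, before a voiced consonant — surfaces as [uː] (rule 2).
/w/ — not in any rule's target class → [w].
/i/ (between /w/ and /h/): rule 2 targets it, but not before a voiced consonant → unchanged [i].
/h/ (between /i/ and /m/) is unaffected → [h].
/m/ (between /h/ and /a/): no rule targets it → [m].
/a/ meets the environment for rule 2 (before a voiced consonant) → [aː].
/z/ stays [z].
/u/ — word-final; rule 2 does not apply here → [u].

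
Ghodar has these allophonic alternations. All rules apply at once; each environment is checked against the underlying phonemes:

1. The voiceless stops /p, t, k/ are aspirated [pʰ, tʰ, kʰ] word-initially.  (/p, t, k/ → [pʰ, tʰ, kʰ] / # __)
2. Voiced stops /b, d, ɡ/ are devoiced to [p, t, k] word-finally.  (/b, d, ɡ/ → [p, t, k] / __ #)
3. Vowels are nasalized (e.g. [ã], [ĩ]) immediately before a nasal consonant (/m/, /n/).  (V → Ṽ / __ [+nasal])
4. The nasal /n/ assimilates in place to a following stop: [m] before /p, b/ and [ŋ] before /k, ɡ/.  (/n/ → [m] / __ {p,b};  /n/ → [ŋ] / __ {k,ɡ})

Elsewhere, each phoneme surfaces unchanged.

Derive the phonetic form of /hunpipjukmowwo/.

/h/ (word-initial): no rule targets it → [h].
/u/ (between /h/ and /n/) occurs before a nasal consonant → [ũ] by rule 3.
/n/ (between /u/ and /p/) occurs before a labial or velar stop → [m] by rule 4.
/p/ (between /n/ and /i/) is in the target of rule 1 but the environment (word-initially) is not met → [p].
/i/ (between /p/ and /p/): rule 3 targets it, but not before a nasal consonant → unchanged [i].
/p/ (between /i/ and /j/): rule 1 targets it, but not word-initially → unchanged [p].
/j/ — not in any rule's target class → [j].
/u/ (between /j/ and /k/) is in the target of rule 3 but the environment (before a nasal consonant) is not met → [u].
/k/ (between /u/ and /m/) fails the environment for rule 1, so it stays [k].
/m/ stays [m].
/o/ (between /m/ and /w/) is in the target of rule 3 but the environment (before a nasal consonant) is not met → [o].
/w/ — not in any rule's target class → [w].
/w/ — not in any rule's target class → [w].
/o/ (word-final): rule 3 targets it, but not before a nasal consonant → unchanged [o].

[hũmpipjukmowwo]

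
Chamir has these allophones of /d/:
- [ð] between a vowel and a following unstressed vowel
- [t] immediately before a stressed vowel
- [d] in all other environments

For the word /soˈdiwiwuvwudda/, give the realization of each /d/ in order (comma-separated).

[t], [d], [d]

Occurrence 1 (position 3): immediately before a stressed vowel → [t].
Occurrence 2 (position 12): no conditioning environment matches → elsewhere allophone [d].
Occurrence 3 (position 13): no conditioning environment matches → elsewhere allophone [d].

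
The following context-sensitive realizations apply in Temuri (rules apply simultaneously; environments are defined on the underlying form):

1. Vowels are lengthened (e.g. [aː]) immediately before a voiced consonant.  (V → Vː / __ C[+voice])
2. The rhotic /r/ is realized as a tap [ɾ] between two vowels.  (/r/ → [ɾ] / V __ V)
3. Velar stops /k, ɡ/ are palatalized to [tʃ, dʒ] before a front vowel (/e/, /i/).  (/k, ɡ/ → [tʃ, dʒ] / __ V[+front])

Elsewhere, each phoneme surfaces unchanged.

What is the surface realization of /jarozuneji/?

/j/ — not in any rule's target class → [j].
/a/ meets the environment for rule 1 (before a voiced consonant) → [aː].
/r/ meets the environment for rule 2 (between two vowels) → [ɾ].
/o/ (between /r/ and /z/): before a voiced consonant, so rule 1 applies → [oː].
/z/ (between /o/ and /u/) is unaffected → [z].
/u/ (between /z/ and /n/) occurs before a voiced consonant → [uː] by rule 1.
/n/ — not in any rule's target class → [n].
Rule 1 applies to /e/ (between /n/ and /j/: before a voiced consonant) → [eː].
/j/ stays [j].
/i/ (word-final): rule 1 targets it, but not before a voiced consonant → unchanged [i].

[jaːɾoːzuːneːji]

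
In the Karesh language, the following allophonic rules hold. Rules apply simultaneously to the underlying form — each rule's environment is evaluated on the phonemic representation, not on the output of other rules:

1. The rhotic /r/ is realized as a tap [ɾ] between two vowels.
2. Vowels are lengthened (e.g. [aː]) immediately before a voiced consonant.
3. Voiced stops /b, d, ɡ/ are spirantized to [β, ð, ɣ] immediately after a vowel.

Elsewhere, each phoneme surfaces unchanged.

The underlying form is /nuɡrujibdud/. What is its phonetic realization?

[nuːɣruːjiːβduːð]

/n/ (word-initial): no rule targets it → [n].
/u/ (between /n/ and /ɡ/) occurs before a voiced consonant → [uː] by rule 2.
/ɡ/ meets the environment for rule 3 (immediately after a vowel) → [ɣ].
/r/ — between /ɡ/ and /u/; rule 1 does not apply here → [r].
Rule 2 applies to /u/ (between /r/ and /j/: before a voiced consonant) → [uː].
/j/ (between /u/ and /i/) is unaffected → [j].
/i/ — between /j/ and /b/, before a voiced consonant — surfaces as [iː] (rule 2).
/b/ (between /i/ and /d/) occurs immediately after a vowel → [β] by rule 3.
/d/ — between /b/ and /u/; rule 3 does not apply here → [d].
/u/ (between /d/ and /d/): before a voiced consonant, so rule 2 applies → [uː].
/d/ meets the environment for rule 3 (immediately after a vowel) → [ð].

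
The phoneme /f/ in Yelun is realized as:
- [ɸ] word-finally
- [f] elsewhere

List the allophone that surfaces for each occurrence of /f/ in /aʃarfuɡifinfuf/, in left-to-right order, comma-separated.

[f], [f], [f], [ɸ]

Occurrence 1 (position 5): no conditioning environment matches → elsewhere allophone [f].
Occurrence 2 (position 9): no conditioning environment matches → elsewhere allophone [f].
Occurrence 3 (position 12): no conditioning environment matches → elsewhere allophone [f].
Occurrence 4 (position 14): word-finally → [ɸ].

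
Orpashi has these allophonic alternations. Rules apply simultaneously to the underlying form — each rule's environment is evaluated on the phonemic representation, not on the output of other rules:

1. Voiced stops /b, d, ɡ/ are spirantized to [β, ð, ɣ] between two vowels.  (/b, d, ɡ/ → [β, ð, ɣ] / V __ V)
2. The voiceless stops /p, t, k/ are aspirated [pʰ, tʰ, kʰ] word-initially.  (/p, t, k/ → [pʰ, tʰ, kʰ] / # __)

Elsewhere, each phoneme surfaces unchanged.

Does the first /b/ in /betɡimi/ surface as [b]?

Yes

/b/ (word-initial) is in the target of rule 1 but the environment (between two vowels) is not met → [b].
The actual realization is [b], which matches [b].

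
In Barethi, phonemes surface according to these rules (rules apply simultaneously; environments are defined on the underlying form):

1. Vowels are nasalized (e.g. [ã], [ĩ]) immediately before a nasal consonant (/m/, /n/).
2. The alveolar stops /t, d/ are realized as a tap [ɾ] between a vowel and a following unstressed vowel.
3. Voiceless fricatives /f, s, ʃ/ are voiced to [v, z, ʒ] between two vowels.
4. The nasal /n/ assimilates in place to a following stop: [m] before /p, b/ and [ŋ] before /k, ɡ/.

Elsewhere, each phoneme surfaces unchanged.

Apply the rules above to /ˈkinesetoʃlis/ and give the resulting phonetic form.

/k/ (word-initial): no rule targets it → [k].
/i/ (between /k/ and /n/) occurs before a nasal consonant → [ĩ] by rule 1.
/n/ — between /i/ and /e/; rule 4 does not apply here → [n].
/e/ (between /n/ and /s/) fails the environment for rule 1, so it stays [e].
/s/ — between /e/ and /e/, between two vowels — surfaces as [z] (rule 3).
/e/ (between /s/ and /t/) is in the target of rule 1 but the environment (before a nasal consonant) is not met → [e].
/t/ (between /e/ and /o/) occurs between a vowel and a following unstressed vowel → [ɾ] by rule 2.
/o/ (between /t/ and /ʃ/) fails the environment for rule 1, so it stays [o].
/ʃ/ — between /o/ and /l/; rule 3 does not apply here → [ʃ].
/l/ — not in any rule's target class → [l].
/i/ — between /l/ and /s/; rule 1 does not apply here → [i].
/s/ (word-final) fails the environment for rule 3, so it stays [s].

[ˈkĩnezeɾoʃlis]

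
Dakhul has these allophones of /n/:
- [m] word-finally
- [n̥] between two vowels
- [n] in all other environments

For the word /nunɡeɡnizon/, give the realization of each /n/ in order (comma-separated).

[n], [n], [n], [m]

Occurrence 1 (position 1): no conditioning environment matches → elsewhere allophone [n].
Occurrence 2 (position 3): no conditioning environment matches → elsewhere allophone [n].
Occurrence 3 (position 7): no conditioning environment matches → elsewhere allophone [n].
Occurrence 4 (position 11): word-finally → [m].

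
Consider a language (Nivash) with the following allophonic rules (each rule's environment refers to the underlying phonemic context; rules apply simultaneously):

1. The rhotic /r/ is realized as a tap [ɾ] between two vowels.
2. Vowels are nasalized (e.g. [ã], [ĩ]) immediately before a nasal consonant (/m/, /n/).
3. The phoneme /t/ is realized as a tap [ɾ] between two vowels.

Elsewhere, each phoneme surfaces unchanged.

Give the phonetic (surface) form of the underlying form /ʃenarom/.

Rule 2 applies to /e/ (between /ʃ/ and /n/: before a nasal consonant) → [ẽ].
/a/ — between /n/ and /r/; rule 2 does not apply here → [a].
Rule 1 applies to /r/ (between /a/ and /o/: between two vowels) → [ɾ].
/o/ (between /r/ and /m/): before a nasal consonant, so rule 2 applies → [õ].

[ʃẽnaɾõm]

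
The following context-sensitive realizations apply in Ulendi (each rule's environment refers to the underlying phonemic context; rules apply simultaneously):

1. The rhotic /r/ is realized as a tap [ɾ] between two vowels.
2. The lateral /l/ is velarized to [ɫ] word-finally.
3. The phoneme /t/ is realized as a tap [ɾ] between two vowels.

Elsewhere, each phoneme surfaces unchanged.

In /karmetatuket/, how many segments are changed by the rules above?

2

Segments that undergo a rule: /t/ → [ɾ] (rule 3); /t/ → [ɾ] (rule 3).
All other segments surface unchanged.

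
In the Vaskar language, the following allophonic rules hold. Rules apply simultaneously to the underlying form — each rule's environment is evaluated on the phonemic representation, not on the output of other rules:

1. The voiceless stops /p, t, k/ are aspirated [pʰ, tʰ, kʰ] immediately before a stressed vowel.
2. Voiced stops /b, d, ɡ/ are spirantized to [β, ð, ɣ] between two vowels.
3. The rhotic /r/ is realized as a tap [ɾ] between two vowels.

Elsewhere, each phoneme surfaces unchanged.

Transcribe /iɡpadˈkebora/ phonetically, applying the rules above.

/ɡ/ (between /i/ and /p/) fails the environment for rule 2, so it stays [ɡ].
/p/ (between /ɡ/ and /a/) is in the target of rule 1 but the environment (immediately before a stressed vowel) is not met → [p].
/d/ — between /a/ and /k/; rule 2 does not apply here → [d].
Rule 1 applies to /k/ (between /d/ and /e/: immediately before a stressed vowel) → [kʰ].
Rule 2 applies to /b/ (between /e/ and /o/: between two vowels) → [β].
Rule 3 applies to /r/ (between /o/ and /a/: between two vowels) → [ɾ].

[iɡpadˈkʰeβoɾa]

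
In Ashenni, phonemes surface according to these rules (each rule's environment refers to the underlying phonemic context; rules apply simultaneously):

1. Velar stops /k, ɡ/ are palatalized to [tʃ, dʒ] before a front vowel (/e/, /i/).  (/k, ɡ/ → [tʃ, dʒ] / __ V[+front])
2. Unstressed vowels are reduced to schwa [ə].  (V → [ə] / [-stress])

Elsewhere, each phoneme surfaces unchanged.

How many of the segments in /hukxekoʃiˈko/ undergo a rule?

Segments that undergo a rule: /u/ → [ə] (rule 2); /e/ → [ə] (rule 2); /o/ → [ə] (rule 2); /i/ → [ə] (rule 2).
All other segments surface unchanged.

4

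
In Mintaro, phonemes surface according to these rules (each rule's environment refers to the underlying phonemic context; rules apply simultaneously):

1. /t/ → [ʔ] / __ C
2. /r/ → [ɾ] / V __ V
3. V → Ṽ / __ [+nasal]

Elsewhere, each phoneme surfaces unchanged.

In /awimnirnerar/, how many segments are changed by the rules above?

Segments that undergo a rule: /i/ → [ĩ] (rule 3); /r/ → [ɾ] (rule 2).
All other segments surface unchanged.

2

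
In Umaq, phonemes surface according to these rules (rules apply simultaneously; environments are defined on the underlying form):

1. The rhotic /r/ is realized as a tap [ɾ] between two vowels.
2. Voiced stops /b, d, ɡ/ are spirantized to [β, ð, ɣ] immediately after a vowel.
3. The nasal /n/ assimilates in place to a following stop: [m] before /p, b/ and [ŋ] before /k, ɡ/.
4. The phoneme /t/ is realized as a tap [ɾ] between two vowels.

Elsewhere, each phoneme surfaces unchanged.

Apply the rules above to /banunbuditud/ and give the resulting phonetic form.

[banumbuðiɾuð]

/b/ (word-initial) fails the environment for rule 2, so it stays [b].
/a/ (between /b/ and /n/): no rule targets it → [a].
/n/ (between /a/ and /u/) fails the environment for rule 3, so it stays [n].
/u/ (between /n/ and /n/) is unaffected → [u].
/n/ meets the environment for rule 3 (before a labial or velar stop) → [m].
/b/ (between /n/ and /u/) fails the environment for rule 2, so it stays [b].
/u/ (between /b/ and /d/): no rule targets it → [u].
/d/ (between /u/ and /i/) occurs immediately after a vowel → [ð] by rule 2.
/i/ (between /d/ and /t/): no rule targets it → [i].
Rule 4 applies to /t/ (between /i/ and /u/: between two vowels) → [ɾ].
/u/ (between /t/ and /d/): no rule targets it → [u].
/d/ meets the environment for rule 2 (immediately after a vowel) → [ð].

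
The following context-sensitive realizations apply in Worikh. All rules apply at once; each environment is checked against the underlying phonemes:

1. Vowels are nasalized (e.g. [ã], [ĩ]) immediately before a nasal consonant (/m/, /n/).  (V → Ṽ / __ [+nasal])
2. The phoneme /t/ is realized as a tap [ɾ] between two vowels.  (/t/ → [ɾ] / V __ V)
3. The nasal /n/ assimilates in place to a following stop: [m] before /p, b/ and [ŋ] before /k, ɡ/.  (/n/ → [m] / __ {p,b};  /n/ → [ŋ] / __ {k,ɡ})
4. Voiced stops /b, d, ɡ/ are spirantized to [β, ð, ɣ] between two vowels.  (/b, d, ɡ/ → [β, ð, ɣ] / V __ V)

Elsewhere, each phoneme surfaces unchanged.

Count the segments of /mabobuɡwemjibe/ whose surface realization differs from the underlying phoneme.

Segments that undergo a rule: /b/ → [β] (rule 4); /b/ → [β] (rule 4); /e/ → [ẽ] (rule 1); /b/ → [β] (rule 4).
All other segments surface unchanged.

4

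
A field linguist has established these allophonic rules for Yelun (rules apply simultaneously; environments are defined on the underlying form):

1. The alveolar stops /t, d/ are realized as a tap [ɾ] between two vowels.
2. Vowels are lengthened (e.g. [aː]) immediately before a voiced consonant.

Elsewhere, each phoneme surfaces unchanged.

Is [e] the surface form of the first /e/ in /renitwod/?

/e/ (between /r/ and /n/): before a voiced consonant, so rule 2 applies → [eː].
The actual realization is [eː], not [e].

No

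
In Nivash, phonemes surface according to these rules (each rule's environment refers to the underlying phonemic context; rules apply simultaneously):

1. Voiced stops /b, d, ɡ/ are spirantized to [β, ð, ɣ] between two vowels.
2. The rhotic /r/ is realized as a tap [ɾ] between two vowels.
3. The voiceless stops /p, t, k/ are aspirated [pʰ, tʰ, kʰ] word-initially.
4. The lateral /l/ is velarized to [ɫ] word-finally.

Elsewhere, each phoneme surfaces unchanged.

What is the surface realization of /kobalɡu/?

[kʰoβalɡu]

/k/ meets the environment for rule 3 (word-initially) → [kʰ].
/o/ stays [o].
/b/ (between /o/ and /a/): between two vowels, so rule 1 applies → [β].
/a/ (between /b/ and /l/): no rule targets it → [a].
/l/ (between /a/ and /ɡ/) is in the target of rule 4 but the environment (word-finally) is not met → [l].
/ɡ/ — between /l/ and /u/; rule 1 does not apply here → [ɡ].
/u/ (word-final): no rule targets it → [u].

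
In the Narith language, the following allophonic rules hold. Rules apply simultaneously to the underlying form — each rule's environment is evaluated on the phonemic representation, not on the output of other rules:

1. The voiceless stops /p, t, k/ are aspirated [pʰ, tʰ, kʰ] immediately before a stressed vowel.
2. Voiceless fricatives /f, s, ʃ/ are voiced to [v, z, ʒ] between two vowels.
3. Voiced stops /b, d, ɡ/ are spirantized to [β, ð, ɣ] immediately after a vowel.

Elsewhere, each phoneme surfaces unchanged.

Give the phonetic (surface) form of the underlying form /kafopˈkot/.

[kavopˈkʰot]

/k/ (word-initial) is in the target of rule 1 but the environment (immediately before a stressed vowel) is not met → [k].
/a/ (between /k/ and /f/): no rule targets it → [a].
/f/ (between /a/ and /o/): between two vowels, so rule 2 applies → [v].
/o/ (between /f/ and /p/): no rule targets it → [o].
/p/ (between /o/ and /k/) is in the target of rule 1 but the environment (immediately before a stressed vowel) is not met → [p].
Rule 1 applies to /k/ (between /p/ and /o/: immediately before a stressed vowel) → [kʰ].
/o/ — not in any rule's target class → [o].
/t/ (word-final) fails the environment for rule 1, so it stays [t].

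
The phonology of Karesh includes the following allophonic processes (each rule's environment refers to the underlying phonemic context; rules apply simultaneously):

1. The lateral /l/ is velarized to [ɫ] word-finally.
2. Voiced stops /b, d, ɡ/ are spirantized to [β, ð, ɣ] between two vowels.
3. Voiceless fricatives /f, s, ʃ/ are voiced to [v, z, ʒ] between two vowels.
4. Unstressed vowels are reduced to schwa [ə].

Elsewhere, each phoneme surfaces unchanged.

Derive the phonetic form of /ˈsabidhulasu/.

/s/ (word-initial) fails the environment for rule 3, so it stays [s].
/a/ — between /s/ and /b/; rule 4 does not apply here → [a].
/b/ (between /a/ and /i/): between two vowels, so rule 2 applies → [β].
/i/ — between /b/ and /d/, in an unstressed syllable — surfaces as [ə] (rule 4).
/d/ (between /i/ and /h/) fails the environment for rule 2, so it stays [d].
/u/ (between /h/ and /l/) occurs in an unstressed syllable → [ə] by rule 4.
/l/ (between /u/ and /a/): rule 1 targets it, but not word-finally → unchanged [l].
/a/ (between /l/ and /s/): in an unstressed syllable, so rule 4 applies → [ə].
Rule 3 applies to /s/ (between /a/ and /u/: between two vowels) → [z].
/u/ — word-final, in an unstressed syllable — surfaces as [ə] (rule 4).

[ˈsaβədhələzə]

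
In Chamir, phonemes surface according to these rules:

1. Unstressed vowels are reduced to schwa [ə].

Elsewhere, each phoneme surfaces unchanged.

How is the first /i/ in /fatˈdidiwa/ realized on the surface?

[i]

/i/ (between /d/ and /d/): rule 1 targets it, but not in an unstressed syllable → unchanged [i].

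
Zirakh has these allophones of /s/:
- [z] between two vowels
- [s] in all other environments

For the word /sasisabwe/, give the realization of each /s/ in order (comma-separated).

[s], [z], [z]

Occurrence 1 (position 1): no conditioning environment matches → elsewhere allophone [s].
Occurrence 2 (position 3): between two vowels → [z].
Occurrence 3 (position 5): between two vowels → [z].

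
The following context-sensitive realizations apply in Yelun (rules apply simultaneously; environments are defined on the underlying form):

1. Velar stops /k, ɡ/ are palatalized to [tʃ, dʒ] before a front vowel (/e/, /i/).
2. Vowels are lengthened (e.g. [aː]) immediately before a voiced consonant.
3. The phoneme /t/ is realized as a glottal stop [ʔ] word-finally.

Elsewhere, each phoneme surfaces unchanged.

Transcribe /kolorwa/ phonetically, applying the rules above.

[koːloːrwa]

/k/ — word-initial; rule 1 does not apply here → [k].
Rule 2 applies to /o/ (between /k/ and /l/: before a voiced consonant) → [oː].
/o/ — between /l/ and /r/, before a voiced consonant — surfaces as [oː] (rule 2).
/a/ — word-final; rule 2 does not apply here → [a].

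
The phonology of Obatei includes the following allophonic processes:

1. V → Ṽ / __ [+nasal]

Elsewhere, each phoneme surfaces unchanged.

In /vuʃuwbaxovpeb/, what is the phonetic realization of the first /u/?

[u]

/u/ (between /v/ and /ʃ/) fails the environment for rule 1, so it stays [u].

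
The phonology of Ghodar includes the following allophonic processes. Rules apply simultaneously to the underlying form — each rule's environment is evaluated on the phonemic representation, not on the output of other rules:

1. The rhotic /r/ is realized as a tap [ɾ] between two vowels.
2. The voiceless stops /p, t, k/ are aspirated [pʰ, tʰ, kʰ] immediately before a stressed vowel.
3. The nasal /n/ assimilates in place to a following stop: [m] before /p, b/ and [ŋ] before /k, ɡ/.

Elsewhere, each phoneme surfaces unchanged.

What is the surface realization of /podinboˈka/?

[podimboˈkʰa]

/p/ (word-initial): rule 2 targets it, but not immediately before a stressed vowel → unchanged [p].
/n/ — between /i/ and /b/, before a labial or velar stop — surfaces as [m] (rule 3).
/k/ (between /o/ and /a/): immediately before a stressed vowel, so rule 2 applies → [kʰ].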